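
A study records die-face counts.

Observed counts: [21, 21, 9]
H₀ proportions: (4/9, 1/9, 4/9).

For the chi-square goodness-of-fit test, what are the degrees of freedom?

df = k − 1 = 3 − 1 = 2

degrees of freedom = 2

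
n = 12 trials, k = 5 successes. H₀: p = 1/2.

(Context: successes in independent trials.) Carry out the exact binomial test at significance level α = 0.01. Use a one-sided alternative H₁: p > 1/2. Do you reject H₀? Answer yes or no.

Exact binomial: n=12, k=5, p₀=1/2=0.5000
P(X≥5) from Σ C(n,i)·p₀^i·(1−p₀)^(n−i)
p-value (one-sided, H₁ greater) = 0.80615
At α=0.01: p ≥ α → fail to reject H₀

reject H₀: no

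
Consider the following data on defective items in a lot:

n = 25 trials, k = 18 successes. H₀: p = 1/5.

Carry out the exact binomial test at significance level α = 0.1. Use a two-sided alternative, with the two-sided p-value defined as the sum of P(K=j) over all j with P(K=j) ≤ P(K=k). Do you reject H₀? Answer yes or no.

reject H₀: yes

Exact binomial: n=25, k=18, p₀=1/5=0.2000
P(X=j) = C(n,j)·p₀^j·(1−p₀)^(n−j); p = Σ P(X=j) over j with P(X=j) ≤ P(X=18)
p-value (two-sided) = 0.00000
At α=0.1: p < α → reject H₀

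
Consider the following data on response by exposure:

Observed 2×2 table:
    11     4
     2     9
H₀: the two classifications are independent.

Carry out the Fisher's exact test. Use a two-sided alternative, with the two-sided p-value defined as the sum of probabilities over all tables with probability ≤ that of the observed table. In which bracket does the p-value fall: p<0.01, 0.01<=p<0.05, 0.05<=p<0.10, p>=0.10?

p-value bracket: 0.01<=p<0.05

Margins: r₁=15, r₂=11, c₁=13, c₂=13, n=26
p_obs = C(15,11)·C(11,2)/C(26,13); sum pmf over tables with pmf ≤ p_obs
p-value (two-sided) = 0.01542
→ bracket: 0.01<=p<0.05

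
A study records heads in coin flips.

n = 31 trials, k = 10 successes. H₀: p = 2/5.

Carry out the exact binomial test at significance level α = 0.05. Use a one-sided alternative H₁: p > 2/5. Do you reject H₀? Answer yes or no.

Exact binomial: n=31, k=10, p₀=2/5=0.4000
P(X≥10) from Σ C(n,i)·p₀^i·(1−p₀)^(n−i)
p-value (one-sided, H₁ greater) = 0.85662
At α=0.05: p ≥ α → fail to reject H₀

reject H₀: no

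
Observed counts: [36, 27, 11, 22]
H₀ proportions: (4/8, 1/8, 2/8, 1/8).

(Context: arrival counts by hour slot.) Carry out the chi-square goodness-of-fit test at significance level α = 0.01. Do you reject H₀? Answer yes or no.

reject H₀: yes

n = 96; E_i = n·p_i = [48.00, 12.00, 24.00, 12.00]
χ² = (36−48.00)²/48.00 + (27−12.00)²/12.00 + (11−24.00)²/24.00 + (22−12.00)²/12.00 = 37.1250
df = 3
p-value (upper-tail) = 0.00000
At α=0.01: p < α → reject H₀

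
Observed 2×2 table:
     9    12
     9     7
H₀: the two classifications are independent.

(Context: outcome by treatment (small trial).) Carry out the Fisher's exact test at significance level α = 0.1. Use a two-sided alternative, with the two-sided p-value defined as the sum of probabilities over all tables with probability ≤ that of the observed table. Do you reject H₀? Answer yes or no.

Margins: r₁=21, r₂=16, c₁=18, c₂=19, n=37
p_obs = C(21,9)·C(16,9)/C(37,18); sum pmf over tables with pmf ≤ p_obs
p-value (two-sided) = 0.51481
At α=0.1: p ≥ α → fail to reject H₀

reject H₀: no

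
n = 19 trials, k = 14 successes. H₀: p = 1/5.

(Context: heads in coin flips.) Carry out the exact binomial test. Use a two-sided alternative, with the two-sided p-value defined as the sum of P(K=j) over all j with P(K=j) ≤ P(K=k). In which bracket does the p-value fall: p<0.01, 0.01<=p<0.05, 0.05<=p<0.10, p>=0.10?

p-value bracket: p<0.01

Exact binomial: n=19, k=14, p₀=1/5=0.2000
P(X=j) = C(n,j)·p₀^j·(1−p₀)^(n−j); p = Σ P(X=j) over j with P(X=j) ≤ P(X=14)
p-value (two-sided) = 0.00000
→ bracket: p<0.01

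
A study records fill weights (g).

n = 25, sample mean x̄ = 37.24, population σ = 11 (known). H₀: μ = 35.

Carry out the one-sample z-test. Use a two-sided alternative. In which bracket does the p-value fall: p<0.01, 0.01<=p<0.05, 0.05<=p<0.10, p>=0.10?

p-value bracket: p>=0.10

SE = σ/√n = 11/√25 = 2.2000
z = (x̄−μ₀)/SE = (37.24−35)/2.2000 = 1.0182
p-value (two-sided) = 0.30859
→ bracket: p>=0.10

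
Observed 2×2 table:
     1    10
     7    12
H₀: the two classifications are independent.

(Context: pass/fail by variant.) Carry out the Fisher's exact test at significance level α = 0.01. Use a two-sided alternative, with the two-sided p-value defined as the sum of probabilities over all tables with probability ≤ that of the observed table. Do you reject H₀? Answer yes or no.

reject H₀: no

Margins: r₁=11, r₂=19, c₁=8, c₂=22, n=30
p_obs = C(11,1)·C(19,7)/C(30,8); sum pmf over tables with pmf ≤ p_obs
p-value (two-sided) = 0.19870
At α=0.01: p ≥ α → fail to reject H₀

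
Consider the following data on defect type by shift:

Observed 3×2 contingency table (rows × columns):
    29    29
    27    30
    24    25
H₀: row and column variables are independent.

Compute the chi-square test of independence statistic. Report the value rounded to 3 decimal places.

Row totals [58, 57, 49], col totals [80, 84], n=164
χ² = (29−28.29)²/28.29 + (29−29.71)²/29.71 + (27−27.80)²/27.80 + (30−29.20)²/29.20 + (24−23.90)²/23.90 + (25−25.10)²/25.10 = 0.0808
df = 2

test statistic = 0.081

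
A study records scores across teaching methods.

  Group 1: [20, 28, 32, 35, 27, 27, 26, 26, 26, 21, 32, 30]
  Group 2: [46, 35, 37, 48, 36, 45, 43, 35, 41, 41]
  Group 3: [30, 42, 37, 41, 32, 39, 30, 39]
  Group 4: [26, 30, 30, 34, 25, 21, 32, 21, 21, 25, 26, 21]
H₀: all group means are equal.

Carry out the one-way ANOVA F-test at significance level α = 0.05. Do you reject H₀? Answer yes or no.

reject H₀: yes

Group means [27.50, 40.70, 36.25, 26.00], grand mean 31.881
SSB = Σnᵢ(x̄ᵢ−x̄)² = 1575.805; SSW = ΣΣ(x−x̄ᵢ)² = 816.600
MSB = 1575.805/3 = 525.2683; MSW = 816.600/38 = 21.4895
F = MSB/MSW = 24.4430
df = (3, 38)
p-value (upper-tail) = 0.00000
At α=0.05: p < α → reject H₀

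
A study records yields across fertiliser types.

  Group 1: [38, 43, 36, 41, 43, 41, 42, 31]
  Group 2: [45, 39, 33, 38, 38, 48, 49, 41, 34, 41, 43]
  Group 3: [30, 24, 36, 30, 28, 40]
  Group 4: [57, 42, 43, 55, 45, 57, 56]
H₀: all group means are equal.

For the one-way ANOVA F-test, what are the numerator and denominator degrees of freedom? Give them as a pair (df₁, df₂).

k = 4 groups, N = 32 total
df = (k−1, N−k) = (4−1, 32−4) = (3, 28)

degrees of freedom = [3, 28]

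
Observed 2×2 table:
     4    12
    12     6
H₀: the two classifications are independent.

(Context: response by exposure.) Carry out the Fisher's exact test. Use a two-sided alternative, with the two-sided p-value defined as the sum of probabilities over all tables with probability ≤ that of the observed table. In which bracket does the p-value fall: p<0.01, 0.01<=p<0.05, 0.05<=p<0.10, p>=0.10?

Margins: r₁=16, r₂=18, c₁=16, c₂=18, n=34
p_obs = C(16,4)·C(18,12)/C(34,16); sum pmf over tables with pmf ≤ p_obs
p-value (two-sided) = 0.02042
→ bracket: 0.01<=p<0.05

p-value bracket: 0.01<=p<0.05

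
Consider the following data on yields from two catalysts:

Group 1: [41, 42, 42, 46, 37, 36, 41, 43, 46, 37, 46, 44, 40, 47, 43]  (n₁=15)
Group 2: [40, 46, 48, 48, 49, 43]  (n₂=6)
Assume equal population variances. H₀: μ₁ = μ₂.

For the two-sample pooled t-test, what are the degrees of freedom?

degrees of freedom = 19

df = n₁ + n₂ − 2 = 15 + 6 − 2 = 19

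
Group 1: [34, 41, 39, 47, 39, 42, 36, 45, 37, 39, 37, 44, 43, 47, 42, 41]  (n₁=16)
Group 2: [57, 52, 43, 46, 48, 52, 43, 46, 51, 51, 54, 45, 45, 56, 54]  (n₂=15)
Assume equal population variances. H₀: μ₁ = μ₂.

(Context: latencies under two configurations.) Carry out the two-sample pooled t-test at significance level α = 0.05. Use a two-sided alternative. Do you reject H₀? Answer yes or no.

x̄₁=40.812, s₁=3.834, n₁=16
x̄₂=49.533, s₂=4.688, n₂=15
s_p² = [15·3.834² + 14·4.688²]/29 = 18.2128
SE = √(s_p²·(1/16+1/15)) = 1.5338
t = (40.812−49.533)/1.5338 = -5.6858
df = 29
p-value (two-sided) = 0.00000
At α=0.05: p < α → reject H₀

reject H₀: yes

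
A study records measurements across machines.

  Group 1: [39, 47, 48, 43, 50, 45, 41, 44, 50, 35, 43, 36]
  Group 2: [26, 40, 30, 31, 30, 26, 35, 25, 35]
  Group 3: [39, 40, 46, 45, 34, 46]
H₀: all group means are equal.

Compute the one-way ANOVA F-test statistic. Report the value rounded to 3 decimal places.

test statistic = 17.566

Group means [43.42, 30.89, 41.67], grand mean 38.852
SSB = Σnᵢ(x̄ᵢ−x̄)² = 868.269; SSW = ΣΣ(x−x̄ᵢ)² = 593.139
MSB = 868.269/2 = 434.1343; MSW = 593.139/24 = 24.7141
F = MSB/MSW = 17.5662
df = (2, 24)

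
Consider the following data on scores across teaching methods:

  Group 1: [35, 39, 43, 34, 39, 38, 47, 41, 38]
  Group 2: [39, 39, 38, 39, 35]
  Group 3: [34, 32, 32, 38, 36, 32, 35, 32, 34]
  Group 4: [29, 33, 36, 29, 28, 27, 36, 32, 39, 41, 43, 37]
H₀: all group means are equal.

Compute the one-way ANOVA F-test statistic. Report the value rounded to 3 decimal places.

Group means [39.33, 38.00, 33.89, 34.17], grand mean 35.971
SSB = Σnᵢ(x̄ᵢ−x̄)² = 200.416; SSW = ΣΣ(x−x̄ᵢ)² = 486.556
MSB = 200.416/3 = 66.8053; MSW = 486.556/31 = 15.6953
F = MSB/MSW = 4.2564
df = (3, 31)

test statistic = 4.256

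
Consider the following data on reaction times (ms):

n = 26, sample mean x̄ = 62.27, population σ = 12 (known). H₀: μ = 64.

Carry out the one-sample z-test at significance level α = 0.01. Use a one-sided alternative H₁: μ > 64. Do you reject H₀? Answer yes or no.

SE = σ/√n = 12/√26 = 2.3534
z = (x̄−μ₀)/SE = (62.27−64)/2.3534 = -0.7351
p-value (one-sided, H₁ greater) = 0.76886
At α=0.01: p ≥ α → fail to reject H₀

reject H₀: no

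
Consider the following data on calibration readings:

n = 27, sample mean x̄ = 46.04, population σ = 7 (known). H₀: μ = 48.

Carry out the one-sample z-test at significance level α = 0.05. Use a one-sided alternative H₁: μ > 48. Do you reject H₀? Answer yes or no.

SE = σ/√n = 7/√27 = 1.3472
z = (x̄−μ₀)/SE = (46.04−48)/1.3472 = -1.4549
p-value (one-sided, H₁ greater) = 0.92715
At α=0.05: p ≥ α → fail to reject H₀

reject H₀: no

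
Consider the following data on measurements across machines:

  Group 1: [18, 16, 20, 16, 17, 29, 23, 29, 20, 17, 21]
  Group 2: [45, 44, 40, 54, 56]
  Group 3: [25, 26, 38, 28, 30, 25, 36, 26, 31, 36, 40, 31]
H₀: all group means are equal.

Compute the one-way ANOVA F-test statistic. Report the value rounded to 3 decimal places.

Group means [20.55, 47.80, 31.00], grand mean 29.893
SSB = Σnᵢ(x̄ᵢ−x̄)² = 2579.151; SSW = ΣΣ(x−x̄ᵢ)² = 723.527
MSB = 2579.151/2 = 1289.5756; MSW = 723.527/25 = 28.9411
F = MSB/MSW = 44.5586
df = (2, 25)

test statistic = 44.559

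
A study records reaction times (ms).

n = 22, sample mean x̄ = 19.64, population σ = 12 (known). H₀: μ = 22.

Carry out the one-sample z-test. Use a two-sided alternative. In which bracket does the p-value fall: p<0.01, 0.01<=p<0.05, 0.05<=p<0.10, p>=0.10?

p-value bracket: p>=0.10

SE = σ/√n = 12/√22 = 2.5584
z = (x̄−μ₀)/SE = (19.64−22)/2.5584 = -0.9224
p-value (two-sided) = 0.35629
→ bracket: p>=0.10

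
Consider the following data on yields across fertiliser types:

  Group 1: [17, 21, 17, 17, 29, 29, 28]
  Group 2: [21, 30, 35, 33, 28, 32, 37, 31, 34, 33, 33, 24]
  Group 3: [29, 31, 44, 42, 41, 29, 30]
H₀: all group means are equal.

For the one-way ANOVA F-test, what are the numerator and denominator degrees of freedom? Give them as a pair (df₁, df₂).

k = 3 groups, N = 26 total
df = (k−1, N−k) = (3−1, 26−3) = (2, 23)

degrees of freedom = [2, 23]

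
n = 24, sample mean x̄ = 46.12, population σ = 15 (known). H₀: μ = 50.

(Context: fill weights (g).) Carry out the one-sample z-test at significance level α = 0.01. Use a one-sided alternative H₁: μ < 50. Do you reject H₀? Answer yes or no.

reject H₀: no

SE = σ/√n = 15/√24 = 3.0619
z = (x̄−μ₀)/SE = (46.12−50)/3.0619 = -1.2672
p-value (one-sided, H₁ less) = 0.10254
At α=0.01: p ≥ α → fail to reject H₀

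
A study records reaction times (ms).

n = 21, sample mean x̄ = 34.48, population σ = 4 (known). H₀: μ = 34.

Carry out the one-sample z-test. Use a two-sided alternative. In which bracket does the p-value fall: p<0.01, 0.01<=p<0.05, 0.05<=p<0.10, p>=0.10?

p-value bracket: p>=0.10

SE = σ/√n = 4/√21 = 0.8729
z = (x̄−μ₀)/SE = (34.48−34)/0.8729 = 0.5499
p-value (two-sided) = 0.58238
→ bracket: p>=0.10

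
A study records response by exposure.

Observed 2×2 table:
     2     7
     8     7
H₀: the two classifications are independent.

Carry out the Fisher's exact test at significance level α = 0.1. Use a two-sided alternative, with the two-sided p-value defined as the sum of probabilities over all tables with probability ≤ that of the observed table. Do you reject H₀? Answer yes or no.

reject H₀: no

Margins: r₁=9, r₂=15, c₁=10, c₂=14, n=24
p_obs = C(9,2)·C(15,8)/C(24,10); sum pmf over tables with pmf ≤ p_obs
p-value (two-sided) = 0.20992
At α=0.1: p ≥ α → fail to reject H₀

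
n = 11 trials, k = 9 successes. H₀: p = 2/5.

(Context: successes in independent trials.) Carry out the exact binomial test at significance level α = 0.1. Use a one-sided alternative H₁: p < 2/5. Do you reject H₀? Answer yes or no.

reject H₀: no

Exact binomial: n=11, k=9, p₀=2/5=0.4000
P(X≤9) from Σ C(n,i)·p₀^i·(1−p₀)^(n−i)
p-value (one-sided, H₁ less) = 0.99927
At α=0.1: p ≥ α → fail to reject H₀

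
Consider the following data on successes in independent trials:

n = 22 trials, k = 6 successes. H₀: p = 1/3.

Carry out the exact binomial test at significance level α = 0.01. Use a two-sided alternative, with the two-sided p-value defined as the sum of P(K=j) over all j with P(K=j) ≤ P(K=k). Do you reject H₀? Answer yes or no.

Exact binomial: n=22, k=6, p₀=1/3=0.3333
P(X=j) = C(n,j)·p₀^j·(1−p₀)^(n−j); p = Σ P(X=j) over j with P(X=j) ≤ P(X=6)
p-value (two-sided) = 0.65497
At α=0.01: p ≥ α → fail to reject H₀

reject H₀: no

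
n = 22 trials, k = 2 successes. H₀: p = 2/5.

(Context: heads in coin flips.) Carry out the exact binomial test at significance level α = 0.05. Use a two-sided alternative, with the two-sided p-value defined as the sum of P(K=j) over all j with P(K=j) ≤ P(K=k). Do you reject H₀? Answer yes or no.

reject H₀: yes

Exact binomial: n=22, k=2, p₀=2/5=0.4000
P(X=j) = C(n,j)·p₀^j·(1−p₀)^(n−j); p = Σ P(X=j) over j with P(X=j) ≤ P(X=2)
p-value (two-sided) = 0.00198
At α=0.05: p < α → reject H₀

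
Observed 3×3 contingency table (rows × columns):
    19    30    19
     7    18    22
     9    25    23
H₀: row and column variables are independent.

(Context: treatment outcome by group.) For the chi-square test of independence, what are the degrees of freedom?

df = (r−1)(c−1) = (3−1)·(3−1) = 4

degrees of freedom = 4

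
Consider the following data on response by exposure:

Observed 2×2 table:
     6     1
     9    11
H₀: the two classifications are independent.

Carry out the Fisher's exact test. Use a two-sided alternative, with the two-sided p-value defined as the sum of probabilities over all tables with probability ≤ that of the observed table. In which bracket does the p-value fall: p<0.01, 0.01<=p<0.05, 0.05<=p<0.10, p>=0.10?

Margins: r₁=7, r₂=20, c₁=15, c₂=12, n=27
p_obs = C(7,6)·C(20,9)/C(27,15); sum pmf over tables with pmf ≤ p_obs
p-value (two-sided) = 0.09138
→ bracket: 0.05<=p<0.10

p-value bracket: 0.05<=p<0.10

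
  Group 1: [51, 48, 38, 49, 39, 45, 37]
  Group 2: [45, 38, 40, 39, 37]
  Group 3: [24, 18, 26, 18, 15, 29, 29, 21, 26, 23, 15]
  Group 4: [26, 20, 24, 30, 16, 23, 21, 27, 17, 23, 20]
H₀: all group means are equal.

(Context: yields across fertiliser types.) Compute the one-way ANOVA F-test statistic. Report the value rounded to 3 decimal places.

Group means [43.86, 39.80, 22.18, 22.45], grand mean 29.324
SSB = Σnᵢ(x̄ᵢ−x̄)² = 3107.420; SSW = ΣΣ(x−x̄ᵢ)² = 684.021
MSB = 3107.420/3 = 1035.8068; MSW = 684.021/30 = 22.8007
F = MSB/MSW = 45.4287
df = (3, 30)

test statistic = 45.429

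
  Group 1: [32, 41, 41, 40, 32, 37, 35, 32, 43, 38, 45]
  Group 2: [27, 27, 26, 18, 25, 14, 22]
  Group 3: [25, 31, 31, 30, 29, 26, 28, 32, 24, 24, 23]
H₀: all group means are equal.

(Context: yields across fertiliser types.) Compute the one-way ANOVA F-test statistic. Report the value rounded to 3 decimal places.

Group means [37.82, 22.71, 27.55], grand mean 30.276
SSB = Σnᵢ(x̄ᵢ−x̄)² = 1108.001; SSW = ΣΣ(x−x̄ᵢ)² = 471.792
MSB = 1108.001/2 = 554.0004; MSW = 471.792/26 = 18.1459
F = MSB/MSW = 30.5304
df = (2, 26)

test statistic = 30.530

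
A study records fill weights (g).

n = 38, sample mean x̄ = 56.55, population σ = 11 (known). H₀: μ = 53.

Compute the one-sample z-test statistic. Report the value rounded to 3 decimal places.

SE = σ/√n = 11/√38 = 1.7844
z = (x̄−μ₀)/SE = (56.55−53)/1.7844 = 1.9894

test statistic = 1.989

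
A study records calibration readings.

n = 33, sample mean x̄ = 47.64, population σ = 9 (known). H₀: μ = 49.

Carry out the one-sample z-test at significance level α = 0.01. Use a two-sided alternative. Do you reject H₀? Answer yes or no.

reject H₀: no

SE = σ/√n = 9/√33 = 1.5667
z = (x̄−μ₀)/SE = (47.64−49)/1.5667 = -0.8681
p-value (two-sided) = 0.38536
At α=0.01: p ≥ α → fail to reject H₀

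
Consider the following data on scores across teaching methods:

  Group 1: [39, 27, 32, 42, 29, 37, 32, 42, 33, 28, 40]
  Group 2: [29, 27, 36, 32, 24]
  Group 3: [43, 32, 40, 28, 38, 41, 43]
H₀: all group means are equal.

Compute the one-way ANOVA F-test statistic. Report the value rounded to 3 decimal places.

Group means [34.64, 29.60, 37.86], grand mean 34.522
SSB = Σnᵢ(x̄ᵢ−x̄)² = 199.137; SSW = ΣΣ(x−x̄ᵢ)² = 596.603
MSB = 199.137/2 = 99.5683; MSW = 596.603/20 = 29.8301
F = MSB/MSW = 3.3378
df = (2, 20)

test statistic = 3.338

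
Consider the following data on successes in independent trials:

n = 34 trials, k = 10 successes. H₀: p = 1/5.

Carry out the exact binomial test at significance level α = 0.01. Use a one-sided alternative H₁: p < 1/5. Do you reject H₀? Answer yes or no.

Exact binomial: n=34, k=10, p₀=1/5=0.2000
P(X≤10) from Σ C(n,i)·p₀^i·(1−p₀)^(n−i)
p-value (one-sided, H₁ less) = 0.93797
At α=0.01: p ≥ α → fail to reject H₀

reject H₀: no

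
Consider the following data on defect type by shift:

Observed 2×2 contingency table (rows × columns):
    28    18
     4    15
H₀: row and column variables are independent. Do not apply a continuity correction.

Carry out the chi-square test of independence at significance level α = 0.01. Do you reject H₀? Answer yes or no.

Row totals [46, 19], col totals [32, 33], n=65
χ² = (28−22.65)²/22.65 + (18−23.35)²/23.35 + (4−9.35)²/9.35 + (15−9.65)²/9.65 = 8.5290
df = 1
p-value (upper-tail) = 0.00350
At α=0.01: p < α → reject H₀

reject H₀: yes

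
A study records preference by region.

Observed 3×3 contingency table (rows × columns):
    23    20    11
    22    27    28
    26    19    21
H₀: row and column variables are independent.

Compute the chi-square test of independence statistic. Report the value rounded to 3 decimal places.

Row totals [54, 77, 66], col totals [71, 66, 60], n=197
χ² = (23−19.46)²/19.46 + (20−18.09)²/18.09 + (11−16.45)²/16.45 + (22−27.75)²/27.75 + (27−25.80)²/25.80 + (28−23.45)²/23.45 + (26−23.79)²/23.79 + (19−22.11)²/22.11 + (21−20.10)²/20.10 = 5.4624
df = 4

test statistic = 5.462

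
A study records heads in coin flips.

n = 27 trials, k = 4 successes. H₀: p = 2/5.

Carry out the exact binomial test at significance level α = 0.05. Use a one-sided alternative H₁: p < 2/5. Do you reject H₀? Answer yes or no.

reject H₀: yes

Exact binomial: n=27, k=4, p₀=2/5=0.4000
P(X≤4) from Σ C(n,i)·p₀^i·(1−p₀)^(n−i)
p-value (one-sided, H₁ less) = 0.00461
At α=0.05: p < α → reject H₀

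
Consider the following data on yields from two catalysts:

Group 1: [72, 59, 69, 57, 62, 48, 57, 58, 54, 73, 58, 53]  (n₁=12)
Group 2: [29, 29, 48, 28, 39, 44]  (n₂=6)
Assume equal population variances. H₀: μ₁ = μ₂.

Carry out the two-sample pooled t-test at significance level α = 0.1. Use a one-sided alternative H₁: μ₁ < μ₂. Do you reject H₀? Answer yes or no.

x̄₁=60.000, s₁=7.711, n₁=12
x̄₂=36.167, s₂=8.704, n₂=6
s_p² = [11·7.711² + 5·8.704²]/16 = 64.5521
SE = √(s_p²·(1/12+1/6)) = 4.0172
t = (60.000−36.167)/4.0172 = 5.9328
df = 16
p-value (one-sided, H₁ less) = 0.99999
At α=0.1: p ≥ α → fail to reject H₀

reject H₀: no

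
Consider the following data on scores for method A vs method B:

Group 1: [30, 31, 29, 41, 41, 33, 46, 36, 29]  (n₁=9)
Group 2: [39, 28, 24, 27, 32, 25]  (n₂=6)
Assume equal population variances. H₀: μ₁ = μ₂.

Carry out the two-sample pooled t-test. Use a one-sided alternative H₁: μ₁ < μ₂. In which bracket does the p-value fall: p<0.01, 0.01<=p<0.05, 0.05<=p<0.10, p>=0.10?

p-value bracket: p>=0.10

x̄₁=35.111, s₁=6.234, n₁=9
x̄₂=29.167, s₂=5.565, n₂=6
s_p² = [8·6.234² + 5·5.565²]/13 = 35.8248
SE = √(s_p²·(1/9+1/6)) = 3.1546
t = (35.111−29.167)/3.1546 = 1.8844
df = 13
p-value (one-sided, H₁ less) = 0.95897
→ bracket: p>=0.10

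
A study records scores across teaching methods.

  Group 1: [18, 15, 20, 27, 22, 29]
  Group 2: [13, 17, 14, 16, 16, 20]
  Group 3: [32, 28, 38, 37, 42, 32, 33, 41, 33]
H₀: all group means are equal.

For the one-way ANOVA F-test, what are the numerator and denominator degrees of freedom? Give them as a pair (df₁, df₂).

degrees of freedom = [2, 18]

k = 3 groups, N = 21 total
df = (k−1, N−k) = (3−1, 21−3) = (2, 18)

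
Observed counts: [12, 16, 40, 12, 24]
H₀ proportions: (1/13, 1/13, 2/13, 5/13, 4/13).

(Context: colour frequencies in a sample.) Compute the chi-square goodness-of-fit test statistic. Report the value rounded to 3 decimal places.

n = 104; E_i = n·p_i = [8.00, 8.00, 16.00, 40.00, 32.00]
χ² = (12−8.00)²/8.00 + (16−8.00)²/8.00 + (40−16.00)²/16.00 + (12−40.00)²/40.00 + (24−32.00)²/32.00 = 67.6000
df = 4

test statistic = 67.600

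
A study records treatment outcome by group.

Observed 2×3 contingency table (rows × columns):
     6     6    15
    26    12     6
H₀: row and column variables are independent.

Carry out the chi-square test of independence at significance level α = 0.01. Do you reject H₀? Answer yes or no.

Row totals [27, 44], col totals [32, 18, 21], n=71
χ² = (6−12.17)²/12.17 + (6−6.85)²/6.85 + (15−7.99)²/7.99 + (26−19.83)²/19.83 + (12−11.15)²/11.15 + (6−13.01)²/13.01 = 15.1556
df = 2
p-value (upper-tail) = 0.00051
At α=0.01: p < α → reject H₀

reject H₀: yes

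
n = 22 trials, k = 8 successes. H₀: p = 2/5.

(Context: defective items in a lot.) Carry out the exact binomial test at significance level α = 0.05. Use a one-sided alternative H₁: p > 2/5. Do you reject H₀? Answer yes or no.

Exact binomial: n=22, k=8, p₀=2/5=0.4000
P(X≥8) from Σ C(n,i)·p₀^i·(1−p₀)^(n−i)
p-value (one-sided, H₁ greater) = 0.71018
At α=0.05: p ≥ α → fail to reject H₀

reject H₀: no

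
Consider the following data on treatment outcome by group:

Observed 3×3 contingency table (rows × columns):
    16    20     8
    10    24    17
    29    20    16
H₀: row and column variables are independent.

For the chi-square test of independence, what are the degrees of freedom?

degrees of freedom = 4

df = (r−1)(c−1) = (3−1)·(3−1) = 4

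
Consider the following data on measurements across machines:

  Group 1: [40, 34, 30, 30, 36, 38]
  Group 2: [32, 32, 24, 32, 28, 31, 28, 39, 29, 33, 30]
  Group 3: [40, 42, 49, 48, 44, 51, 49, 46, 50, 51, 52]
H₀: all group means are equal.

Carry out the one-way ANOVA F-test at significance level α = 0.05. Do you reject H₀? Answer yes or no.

reject H₀: yes

Group means [34.67, 30.73, 47.45], grand mean 38.143
SSB = Σnᵢ(x̄ᵢ−x̄)² = 1631.186; SSW = ΣΣ(x−x̄ᵢ)² = 384.242
MSB = 1631.186/2 = 815.5931; MSW = 384.242/25 = 15.3697
F = MSB/MSW = 53.0650
df = (2, 25)
p-value (upper-tail) = 0.00000
At α=0.05: p < α → reject H₀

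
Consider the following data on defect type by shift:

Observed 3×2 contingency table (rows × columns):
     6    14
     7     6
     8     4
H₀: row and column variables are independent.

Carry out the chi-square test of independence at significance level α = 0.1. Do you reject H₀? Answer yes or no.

Row totals [20, 13, 12], col totals [21, 24], n=45
χ² = (6−9.33)²/9.33 + (14−10.67)²/10.67 + (7−6.07)²/6.07 + (6−6.93)²/6.93 + (8−5.60)²/5.60 + (4−6.40)²/6.40 = 4.4299
df = 2
p-value (upper-tail) = 0.10916
At α=0.1: p ≥ α → fail to reject H₀

reject H₀: no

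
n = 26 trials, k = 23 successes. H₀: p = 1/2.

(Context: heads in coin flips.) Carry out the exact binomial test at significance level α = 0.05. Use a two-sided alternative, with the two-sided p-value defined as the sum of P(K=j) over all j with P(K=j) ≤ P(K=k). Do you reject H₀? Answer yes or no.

reject H₀: yes

Exact binomial: n=26, k=23, p₀=1/2=0.5000
P(X=j) = C(n,j)·p₀^j·(1−p₀)^(n−j); p = Σ P(X=j) over j with P(X=j) ≤ P(X=23)
p-value (two-sided) = 0.00009
At α=0.05: p < α → reject H₀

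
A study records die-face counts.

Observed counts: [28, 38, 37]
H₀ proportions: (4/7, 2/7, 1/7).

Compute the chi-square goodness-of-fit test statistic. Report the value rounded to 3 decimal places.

test statistic = 52.427

n = 103; E_i = n·p_i = [58.86, 29.43, 14.71]
χ² = (28−58.86)²/58.86 + (38−29.43)²/29.43 + (37−14.71)²/14.71 = 52.4272
df = 2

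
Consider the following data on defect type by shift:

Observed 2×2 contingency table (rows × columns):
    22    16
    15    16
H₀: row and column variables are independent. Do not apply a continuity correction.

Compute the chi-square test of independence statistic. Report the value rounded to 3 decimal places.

Row totals [38, 31], col totals [37, 32], n=69
χ² = (22−20.38)²/20.38 + (16−17.62)²/17.62 + (15−16.62)²/16.62 + (16−14.38)²/14.38 = 0.6206
df = 1

test statistic = 0.621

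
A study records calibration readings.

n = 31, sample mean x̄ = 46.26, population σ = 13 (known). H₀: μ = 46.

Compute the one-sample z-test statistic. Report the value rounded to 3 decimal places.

SE = σ/√n = 13/√31 = 2.3349
z = (x̄−μ₀)/SE = (46.26−46)/2.3349 = 0.1114

test statistic = 0.111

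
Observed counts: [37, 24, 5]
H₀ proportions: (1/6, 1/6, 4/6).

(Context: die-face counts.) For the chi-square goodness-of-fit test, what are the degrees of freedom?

df = k − 1 = 3 − 1 = 2

degrees of freedom = 2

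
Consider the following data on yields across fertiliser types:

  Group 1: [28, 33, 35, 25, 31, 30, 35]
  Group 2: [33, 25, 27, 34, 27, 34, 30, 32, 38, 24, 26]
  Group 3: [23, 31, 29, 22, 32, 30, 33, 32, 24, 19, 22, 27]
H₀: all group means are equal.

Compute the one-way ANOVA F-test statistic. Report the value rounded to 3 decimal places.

test statistic = 2.174

Group means [31.00, 30.00, 27.00], grand mean 29.033
SSB = Σnᵢ(x̄ᵢ−x̄)² = 86.967; SSW = ΣΣ(x−x̄ᵢ)² = 540.000
MSB = 86.967/2 = 43.4833; MSW = 540.000/27 = 20.0000
F = MSB/MSW = 2.1742
df = (2, 27)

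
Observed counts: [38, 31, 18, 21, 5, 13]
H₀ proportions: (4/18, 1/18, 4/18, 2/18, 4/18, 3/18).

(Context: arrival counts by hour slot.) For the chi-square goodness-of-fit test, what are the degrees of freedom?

degrees of freedom = 5

df = k − 1 = 6 − 1 = 5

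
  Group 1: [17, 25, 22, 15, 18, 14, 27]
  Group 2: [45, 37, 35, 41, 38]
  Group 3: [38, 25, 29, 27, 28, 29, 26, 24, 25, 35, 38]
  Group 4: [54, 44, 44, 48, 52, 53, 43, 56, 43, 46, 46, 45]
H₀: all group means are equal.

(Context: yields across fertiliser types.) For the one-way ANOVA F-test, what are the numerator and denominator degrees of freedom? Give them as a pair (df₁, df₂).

k = 4 groups, N = 35 total
df = (k−1, N−k) = (4−1, 35−4) = (3, 31)

degrees of freedom = [3, 31]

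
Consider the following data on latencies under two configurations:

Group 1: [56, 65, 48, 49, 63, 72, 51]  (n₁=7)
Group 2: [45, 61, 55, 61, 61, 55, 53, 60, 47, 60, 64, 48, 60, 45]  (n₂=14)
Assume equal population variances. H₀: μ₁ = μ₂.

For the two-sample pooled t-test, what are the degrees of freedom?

degrees of freedom = 19

df = n₁ + n₂ − 2 = 7 + 14 − 2 = 19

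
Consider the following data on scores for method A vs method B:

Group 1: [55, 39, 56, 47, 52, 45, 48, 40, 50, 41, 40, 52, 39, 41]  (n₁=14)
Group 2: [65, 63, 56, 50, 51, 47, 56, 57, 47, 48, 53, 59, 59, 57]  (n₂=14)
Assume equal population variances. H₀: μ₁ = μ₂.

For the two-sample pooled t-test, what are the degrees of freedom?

df = n₁ + n₂ − 2 = 14 + 14 − 2 = 26

degrees of freedom = 26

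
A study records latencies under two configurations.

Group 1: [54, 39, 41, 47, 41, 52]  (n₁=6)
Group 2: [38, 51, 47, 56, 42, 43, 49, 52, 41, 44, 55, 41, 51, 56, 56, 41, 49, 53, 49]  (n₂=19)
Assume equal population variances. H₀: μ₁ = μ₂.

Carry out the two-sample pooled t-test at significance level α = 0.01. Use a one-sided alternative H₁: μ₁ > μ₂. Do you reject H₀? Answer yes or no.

reject H₀: no

x̄₁=45.667, s₁=6.314, n₁=6
x̄₂=48.105, s₂=5.906, n₂=19
s_p² = [5·6.314² + 18·5.906²]/23 = 35.9619
SE = √(s_p²·(1/6+1/19)) = 2.8083
t = (45.667−48.105)/2.8083 = -0.8684
df = 23
p-value (one-sided, H₁ greater) = 0.80292
At α=0.01: p ≥ α → fail to reject H₀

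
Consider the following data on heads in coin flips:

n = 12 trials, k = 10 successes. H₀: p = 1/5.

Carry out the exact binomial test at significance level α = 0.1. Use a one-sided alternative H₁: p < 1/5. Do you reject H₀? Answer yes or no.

Exact binomial: n=12, k=10, p₀=1/5=0.2000
P(X≤10) from Σ C(n,i)·p₀^i·(1−p₀)^(n−i)
p-value (one-sided, H₁ less) = 1.00000
At α=0.1: p ≥ α → fail to reject H₀

reject H₀: no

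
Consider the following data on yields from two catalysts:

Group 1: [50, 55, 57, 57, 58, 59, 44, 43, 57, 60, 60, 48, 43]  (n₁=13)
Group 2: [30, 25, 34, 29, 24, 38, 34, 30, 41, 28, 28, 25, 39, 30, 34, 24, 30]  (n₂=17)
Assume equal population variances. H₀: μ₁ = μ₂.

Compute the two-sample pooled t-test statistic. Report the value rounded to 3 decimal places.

x̄₁=53.154, s₁=6.619, n₁=13
x̄₂=30.765, s₂=5.215, n₂=17
s_p² = [12·6.619² + 16·5.215²]/28 = 34.3125
SE = √(s_p²·(1/13+1/17)) = 2.1582
t = (53.154−30.765)/2.1582 = 10.3740
df = 28

test statistic = 10.374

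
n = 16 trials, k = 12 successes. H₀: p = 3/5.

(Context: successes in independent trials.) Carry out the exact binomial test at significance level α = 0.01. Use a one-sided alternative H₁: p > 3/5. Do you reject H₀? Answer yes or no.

reject H₀: no

Exact binomial: n=16, k=12, p₀=3/5=0.6000
P(X≥12) from Σ C(n,i)·p₀^i·(1−p₀)^(n−i)
p-value (one-sided, H₁ greater) = 0.16657
At α=0.01: p ≥ α → fail to reject H₀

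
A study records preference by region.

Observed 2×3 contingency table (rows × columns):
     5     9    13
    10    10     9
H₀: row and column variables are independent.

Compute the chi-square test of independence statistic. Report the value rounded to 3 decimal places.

test statistic = 2.378

Row totals [27, 29], col totals [15, 19, 22], n=56
χ² = (5−7.23)²/7.23 + (9−9.16)²/9.16 + (13−10.61)²/10.61 + (10−7.77)²/7.77 + (10−9.84)²/9.84 + (9−11.39)²/11.39 = 2.3782
df = 2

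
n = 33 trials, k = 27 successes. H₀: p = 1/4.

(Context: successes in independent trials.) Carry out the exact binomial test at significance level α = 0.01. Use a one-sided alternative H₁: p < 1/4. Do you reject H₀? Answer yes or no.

reject H₀: no

Exact binomial: n=33, k=27, p₀=1/4=0.2500
P(X≤27) from Σ C(n,i)·p₀^i·(1−p₀)^(n−i)
p-value (one-sided, H₁ less) = 1.00000
At α=0.01: p ≥ α → fail to reject H₀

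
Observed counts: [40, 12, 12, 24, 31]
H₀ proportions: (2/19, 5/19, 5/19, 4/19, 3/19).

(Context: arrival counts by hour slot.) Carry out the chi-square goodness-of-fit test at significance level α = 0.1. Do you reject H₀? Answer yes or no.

reject H₀: yes

n = 119; E_i = n·p_i = [12.53, 31.32, 31.32, 25.05, 18.79]
χ² = (40−12.53)²/12.53 + (12−31.32)²/31.32 + (12−31.32)²/31.32 + (24−25.05)²/25.05 + (31−18.79)²/18.79 = 92.0650
df = 4
p-value (upper-tail) = 0.00000
At α=0.1: p < α → reject H₀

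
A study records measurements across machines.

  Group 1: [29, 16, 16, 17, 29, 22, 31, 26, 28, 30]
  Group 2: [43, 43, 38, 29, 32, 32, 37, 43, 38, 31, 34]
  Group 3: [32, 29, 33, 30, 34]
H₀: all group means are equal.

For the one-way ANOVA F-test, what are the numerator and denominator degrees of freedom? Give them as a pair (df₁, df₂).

degrees of freedom = [2, 23]

k = 3 groups, N = 26 total
df = (k−1, N−k) = (3−1, 26−3) = (2, 23)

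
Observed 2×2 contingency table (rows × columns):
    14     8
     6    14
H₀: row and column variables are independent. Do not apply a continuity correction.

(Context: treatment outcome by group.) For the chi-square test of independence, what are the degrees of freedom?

degrees of freedom = 1

df = (r−1)(c−1) = (2−1)·(2−1) = 1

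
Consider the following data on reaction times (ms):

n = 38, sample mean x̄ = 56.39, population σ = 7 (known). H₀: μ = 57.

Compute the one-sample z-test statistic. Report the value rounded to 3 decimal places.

SE = σ/√n = 7/√38 = 1.1355
z = (x̄−μ₀)/SE = (56.39−57)/1.1355 = -0.5372

test statistic = -0.537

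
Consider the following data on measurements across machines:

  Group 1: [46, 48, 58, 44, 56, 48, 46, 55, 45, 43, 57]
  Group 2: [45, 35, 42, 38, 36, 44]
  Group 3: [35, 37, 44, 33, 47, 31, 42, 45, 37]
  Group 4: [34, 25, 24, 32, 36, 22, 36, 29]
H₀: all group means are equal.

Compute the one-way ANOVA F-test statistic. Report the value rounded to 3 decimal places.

Group means [49.64, 40.00, 39.00, 29.75], grand mean 40.441
SSB = Σnᵢ(x̄ᵢ−x̄)² = 1864.337; SSW = ΣΣ(x−x̄ᵢ)² = 888.045
MSB = 1864.337/3 = 621.4456; MSW = 888.045/30 = 29.6015
F = MSB/MSW = 20.9937
df = (3, 30)

test statistic = 20.994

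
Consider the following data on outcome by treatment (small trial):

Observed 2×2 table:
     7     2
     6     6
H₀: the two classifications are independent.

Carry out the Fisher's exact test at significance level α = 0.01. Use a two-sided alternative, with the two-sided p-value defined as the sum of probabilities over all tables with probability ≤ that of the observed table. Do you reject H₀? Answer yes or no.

reject H₀: no

Margins: r₁=9, r₂=12, c₁=13, c₂=8, n=21
p_obs = C(9,7)·C(12,6)/C(21,13); sum pmf over tables with pmf ≤ p_obs
p-value (two-sided) = 0.36656
At α=0.01: p ≥ α → fail to reject H₀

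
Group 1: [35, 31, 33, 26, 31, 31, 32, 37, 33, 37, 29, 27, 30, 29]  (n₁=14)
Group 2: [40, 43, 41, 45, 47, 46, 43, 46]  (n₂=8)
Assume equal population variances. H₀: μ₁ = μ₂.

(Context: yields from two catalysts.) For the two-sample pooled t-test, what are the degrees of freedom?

degrees of freedom = 20

df = n₁ + n₂ − 2 = 14 + 8 − 2 = 20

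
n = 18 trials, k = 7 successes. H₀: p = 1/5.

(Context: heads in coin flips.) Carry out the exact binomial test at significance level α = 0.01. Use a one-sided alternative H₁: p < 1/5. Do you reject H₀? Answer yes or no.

Exact binomial: n=18, k=7, p₀=1/5=0.2000
P(X≤7) from Σ C(n,i)·p₀^i·(1−p₀)^(n−i)
p-value (one-sided, H₁ less) = 0.98372
At α=0.01: p ≥ α → fail to reject H₀

reject H₀: no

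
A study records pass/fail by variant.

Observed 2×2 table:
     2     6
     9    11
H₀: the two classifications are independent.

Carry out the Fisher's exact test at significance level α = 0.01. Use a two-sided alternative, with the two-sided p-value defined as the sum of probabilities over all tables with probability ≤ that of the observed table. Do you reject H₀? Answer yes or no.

Margins: r₁=8, r₂=20, c₁=11, c₂=17, n=28
p_obs = C(8,2)·C(20,9)/C(28,11); sum pmf over tables with pmf ≤ p_obs
p-value (two-sided) = 0.41880
At α=0.01: p ≥ α → fail to reject H₀

reject H₀: no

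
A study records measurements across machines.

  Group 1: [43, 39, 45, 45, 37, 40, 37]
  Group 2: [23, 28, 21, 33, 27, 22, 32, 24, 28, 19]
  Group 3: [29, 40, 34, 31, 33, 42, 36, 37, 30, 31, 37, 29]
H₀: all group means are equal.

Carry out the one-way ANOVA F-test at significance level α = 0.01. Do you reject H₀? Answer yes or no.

reject H₀: yes

Group means [40.86, 25.70, 34.08], grand mean 32.828
SSB = Σnᵢ(x̄ᵢ−x̄)² = 978.264; SSW = ΣΣ(x−x̄ᵢ)² = 475.874
MSB = 978.264/2 = 489.1321; MSW = 475.874/26 = 18.3028
F = MSB/MSW = 26.7244
df = (2, 26)
p-value (upper-tail) = 0.00000
At α=0.01: p < α → reject H₀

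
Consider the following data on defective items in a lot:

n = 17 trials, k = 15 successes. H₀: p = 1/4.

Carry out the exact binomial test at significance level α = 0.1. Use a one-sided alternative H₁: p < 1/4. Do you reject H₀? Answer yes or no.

reject H₀: no

Exact binomial: n=17, k=15, p₀=1/4=0.2500
P(X≤15) from Σ C(n,i)·p₀^i·(1−p₀)^(n−i)
p-value (one-sided, H₁ less) = 1.00000
At α=0.1: p ≥ α → fail to reject H₀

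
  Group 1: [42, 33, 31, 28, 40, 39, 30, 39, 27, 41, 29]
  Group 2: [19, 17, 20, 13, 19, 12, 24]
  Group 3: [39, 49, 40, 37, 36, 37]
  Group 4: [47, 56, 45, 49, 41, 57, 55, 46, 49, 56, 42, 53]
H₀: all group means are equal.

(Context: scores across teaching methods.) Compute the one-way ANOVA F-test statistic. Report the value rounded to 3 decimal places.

Group means [34.45, 17.71, 39.67, 49.67], grand mean 37.139
SSB = Σnᵢ(x̄ᵢ−x̄)² = 4642.150; SSW = ΣΣ(x−x̄ᵢ)² = 902.156
MSB = 4642.150/3 = 1547.3832; MSW = 902.156/32 = 28.1924
F = MSB/MSW = 54.8866
df = (3, 32)

test statistic = 54.887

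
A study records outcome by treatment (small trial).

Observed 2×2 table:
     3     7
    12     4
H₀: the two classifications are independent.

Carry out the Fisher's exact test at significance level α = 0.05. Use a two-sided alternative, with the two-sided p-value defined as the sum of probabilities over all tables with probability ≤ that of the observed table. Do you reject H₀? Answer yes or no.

Margins: r₁=10, r₂=16, c₁=15, c₂=11, n=26
p_obs = C(10,3)·C(16,12)/C(26,15); sum pmf over tables with pmf ≤ p_obs
p-value (two-sided) = 0.04262
At α=0.05: p < α → reject H₀

reject H₀: yes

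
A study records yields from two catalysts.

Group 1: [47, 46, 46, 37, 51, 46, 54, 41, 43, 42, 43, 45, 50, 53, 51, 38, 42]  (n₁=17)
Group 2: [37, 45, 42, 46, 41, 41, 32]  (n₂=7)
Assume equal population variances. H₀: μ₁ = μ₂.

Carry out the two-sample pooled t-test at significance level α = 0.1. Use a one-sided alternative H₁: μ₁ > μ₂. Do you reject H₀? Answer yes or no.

x̄₁=45.588, s₁=4.988, n₁=17
x̄₂=40.571, s₂=4.791, n₂=7
s_p² = [16·4.988² + 6·4.791²]/22 = 24.3560
SE = √(s_p²·(1/17+1/7)) = 2.2163
t = (45.588−40.571)/2.2163 = 2.2636
df = 22
p-value (one-sided, H₁ greater) = 0.01690
At α=0.1: p < α → reject H₀

reject H₀: yes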